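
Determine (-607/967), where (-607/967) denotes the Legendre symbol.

-1

(-607/967)
  = -(607/967)    [967 ≡ 3 mod 4 ⇒ (-1/967) = -1]
  = (967/607)    [QR: both ≡ 3 mod 4, sign flips]
  = (360/607)    [967 ≡ 360 mod 607]
  = (45/607)    [607 ≡ 7 mod 8 ⇒ (2/607)^3 = +1]
  = (607/45)    [QR: 45 ≡ 1 mod 4, sign kept]
  = (22/45)    [607 ≡ 22 mod 45]
  = -(11/45)    [45 ≡ 5 mod 8 ⇒ (2/45) = -1]
  = -(45/11)    [QR: 45 ≡ 1 mod 4, sign kept]
  = -(1/11)    [45 ≡ 1 mod 11]
  = -1    [(1/11) = 1]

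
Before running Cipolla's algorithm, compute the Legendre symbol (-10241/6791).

1

(-10241/6791)
  = (3341/6791)    [-10241 ≡ 3341 mod 6791]
  = (6791/3341)    [QR: 3341 ≡ 1 mod 4, sign kept]
  = (109/3341)    [6791 ≡ 109 mod 3341]
  = (3341/109)    [QR: 109 ≡ 1 mod 4, sign kept]
  = (71/109)    [3341 ≡ 71 mod 109]
  = (109/71)    [QR: 109 ≡ 1 mod 4, sign kept]
  = (38/71)    [109 ≡ 38 mod 71]
  = (19/71)    [71 ≡ 7 mod 8 ⇒ (2/71) = +1]
  = -(71/19)    [QR: both ≡ 3 mod 4, sign flips]
  = -(14/19)    [71 ≡ 14 mod 19]
  = (7/19)    [19 ≡ 3 mod 8 ⇒ (2/19) = -1]
  = -(19/7)    [QR: both ≡ 3 mod 4, sign flips]
  = -(5/7)    [19 ≡ 5 mod 7]
  = -(7/5)    [QR: 5 ≡ 1 mod 4, sign kept]
  = -(2/5)    [7 ≡ 2 mod 5]
  = (1/5)    [5 ≡ 5 mod 8 ⇒ (2/5) = -1]
  = 1    [(1/5) = 1]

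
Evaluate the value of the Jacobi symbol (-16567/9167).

-1

(-16567/9167)
  = (1767/9167)    [-16567 ≡ 1767 mod 9167]
  = -(9167/1767)    [QR: both ≡ 3 mod 4, sign flips]
  = -(332/1767)    [9167 ≡ 332 mod 1767]
  = -(83/1767)    [1767 ≡ 7 mod 8 ⇒ (2/1767)^2 = +1]
  = (1767/83)    [QR: both ≡ 3 mod 4, sign flips]
  = (24/83)    [1767 ≡ 24 mod 83]
  = -(3/83)    [83 ≡ 3 mod 8 ⇒ (2/83)^3 = -1]
  = (83/3)    [QR: both ≡ 3 mod 4, sign flips]
  = (2/3)    [83 ≡ 2 mod 3]
  = -(1/3)    [3 ≡ 3 mod 8 ⇒ (2/3) = -1]
  = -1    [(1/3) = 1]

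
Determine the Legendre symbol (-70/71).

(-70/71)
  = (1/71)    [-70 ≡ 1 mod 71]
  = 1    [(1/71) = 1]

1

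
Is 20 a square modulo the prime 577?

Factor out 2: 20 = 2^2·5. Since 577 ≡ 1 (mod 8), (2/577) = +1, and (2/577)^2 = +1. Now have (5/577).
5 ≡ 1 (mod 4), so quadratic reciprocity gives (5/577) = (577/5). Reduce: 577 ≡ 2 (mod 5). Now have (2/5).
Factor out 2: 2 = 2. Since 5 ≡ 5 (mod 8), (2/5) = -1. Now have -(1/5).
(1/5) = 1. Collecting the sign factors: -1.
The Legendre symbol is -1, so x^2 ≡ 20 (mod 577) has no solution.

no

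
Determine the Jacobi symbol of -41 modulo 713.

1

(-41 / 713)
  = (41 / 713)    [713 ≡ 1 mod 4 ⇒ (-1 / 713) = +1]
  = (713 / 41)    [QR: 41 ≡ 1 mod 4, sign kept]
  = (16 / 41)    [713 ≡ 16 mod 41]
  = (1 / 41)    [41 ≡ 1 mod 8 ⇒ (2 / 41)^4 = +1]
  = 1    [(1 / 41) = 1]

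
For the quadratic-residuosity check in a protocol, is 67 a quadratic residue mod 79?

yes

(67/79)
  = -(79/67)    [QR: both ≡ 3 mod 4, sign flips]
  = -(12/67)    [79 ≡ 12 mod 67]
  = -(3/67)    [67 ≡ 3 mod 8 ⇒ (2/67)^2 = +1]
  = (67/3)    [QR: both ≡ 3 mod 4, sign flips]
  = (1/3)    [67 ≡ 1 mod 3]
  = 1    [(1/3) = 1]
The Legendre symbol is 1, so x^2 ≡ 67 (mod 79) has solution.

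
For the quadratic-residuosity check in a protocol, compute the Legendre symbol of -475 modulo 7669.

Reduce the numerator: -475 ≡ 7194 (mod 7669), so (-475/7669) = (7194/7669).
Factor out 2: 7194 = 2·3597. Since 7669 ≡ 5 (mod 8), (2/7669) = -1. Now have -(3597/7669).
3597 ≡ 1 (mod 4), so quadratic reciprocity gives (3597/7669) = (7669/3597). Reduce: 7669 ≡ 475 (mod 3597). Now have -(475/3597).
3597 ≡ 1 (mod 4), so quadratic reciprocity gives (475/3597) = (3597/475). Reduce: 3597 ≡ 272 (mod 475). Now have -(272/475).
Factor out 2: 272 = 2^4·17. Since 475 ≡ 3 (mod 8), (2/475) = -1, and (2/475)^4 = +1. Now have -(17/475).
17 ≡ 1 (mod 4), so quadratic reciprocity gives (17/475) = (475/17). Reduce: 475 ≡ 16 (mod 17). Now have -(16/17).
Factor out 2: 16 = 2^4. Since 17 ≡ 1 (mod 8), (2/17) = +1, and (2/17)^4 = +1. Now have -(1/17).
(1/17) = 1. Collecting the sign factors: -1.

-1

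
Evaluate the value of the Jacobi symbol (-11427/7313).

-1

(-11427/7313)
  = (11427/7313)    [7313 ≡ 1 mod 4 ⇒ (-1/7313) = +1]
  = (4114/7313)    [11427 ≡ 4114 mod 7313]
  = (2057/7313)    [7313 ≡ 1 mod 8 ⇒ (2/7313) = +1]
  = (7313/2057)    [QR: 2057 ≡ 1 mod 4, sign kept]
  = (1142/2057)    [7313 ≡ 1142 mod 2057]
  = (571/2057)    [2057 ≡ 1 mod 8 ⇒ (2/2057) = +1]
  = (2057/571)    [QR: 2057 ≡ 1 mod 4, sign kept]
  = (344/571)    [2057 ≡ 344 mod 571]
  = -(43/571)    [571 ≡ 3 mod 8 ⇒ (2/571)^3 = -1]
  = (571/43)    [QR: both ≡ 3 mod 4, sign flips]
  = (12/43)    [571 ≡ 12 mod 43]
  = (3/43)    [43 ≡ 3 mod 8 ⇒ (2/43)^2 = +1]
  = -(43/3)    [QR: both ≡ 3 mod 4, sign flips]
  = -(1/3)    [43 ≡ 1 mod 3]
  = -1    [(1/3) = 1]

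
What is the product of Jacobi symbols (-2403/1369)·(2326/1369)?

By multiplicativity, (-2403·2326/1369) = (-2403/1369)·(2326/1369).
First factor (-2403/1369):
(-2403/1369)
  = (335/1369)    [-2403 ≡ 335 mod 1369]
  = (1369/335)    [QR: 1369 ≡ 1 mod 4, sign kept]
  = (29/335)    [1369 ≡ 29 mod 335]
  = (335/29)    [QR: 29 ≡ 1 mod 4, sign kept]
  = (16/29)    [335 ≡ 16 mod 29]
  = (1/29)    [29 ≡ 5 mod 8 ⇒ (2/29)^4 = +1]
  = 1    [(1/29) = 1]
Second factor (2326/1369):
(2326/1369)
  = (957/1369)    [2326 ≡ 957 mod 1369]
  = (1369/957)    [QR: 957 ≡ 1 mod 4, sign kept]
  = (412/957)    [1369 ≡ 412 mod 957]
  = (103/957)    [957 ≡ 5 mod 8 ⇒ (2/957)^2 = +1]
  = (957/103)    [QR: 957 ≡ 1 mod 4, sign kept]
  = (30/103)    [957 ≡ 30 mod 103]
  = (15/103)    [103 ≡ 7 mod 8 ⇒ (2/103) = +1]
  = -(103/15)    [QR: both ≡ 3 mod 4, sign flips]
  = -(13/15)    [103 ≡ 13 mod 15]
  = -(15/13)    [QR: 13 ≡ 1 mod 4, sign kept]
  = -(2/13)    [15 ≡ 2 mod 13]
  = (1/13)    [13 ≡ 5 mod 8 ⇒ (2/13) = -1]
  = 1    [(1/13) = 1]
Product: (1)·(1) = 1.

1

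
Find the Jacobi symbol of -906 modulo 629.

Pull out -1: (-906/629) = (-1/629)·(906/629). Since 629 ≡ 1 (mod 4), (-1/629) = +1. Now have (906/629).
Reduce the numerator: 906 ≡ 277 (mod 629), so (906/629) = (277/629).
277 ≡ 1 (mod 4), so quadratic reciprocity gives (277/629) = (629/277). Reduce: 629 ≡ 75 (mod 277). Now have (75/277).
277 ≡ 1 (mod 4), so quadratic reciprocity gives (75/277) = (277/75). Reduce: 277 ≡ 52 (mod 75). Now have (52/75).
Factor out 2: 52 = 2^2·13. Since 75 ≡ 3 (mod 8), (2/75) = -1, and (2/75)^2 = +1. Now have (13/75).
13 ≡ 1 (mod 4), so quadratic reciprocity gives (13/75) = (75/13). Reduce: 75 ≡ 10 (mod 13). Now have (10/13).
Factor out 2: 10 = 2·5. Since 13 ≡ 5 (mod 8), (2/13) = -1. Now have -(5/13).
5 ≡ 1 (mod 4), so quadratic reciprocity gives (5/13) = (13/5). Reduce: 13 ≡ 3 (mod 5). Now have -(3/5).
5 ≡ 1 (mod 4), so quadratic reciprocity gives (3/5) = (5/3). Reduce: 5 ≡ 2 (mod 3). Now have -(2/3).
Factor out 2: 2 = 2. Since 3 ≡ 3 (mod 8), (2/3) = -1. Now have (1/3).
(1/3) = 1. Collecting the sign factors: 1.

1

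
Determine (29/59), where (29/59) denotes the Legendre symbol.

29 ≡ 1 (mod 4), so quadratic reciprocity gives (29/59) = (59/29). Reduce: 59 ≡ 1 (mod 29). Now have (1/29).
(1/29) = 1. Collecting the sign factors: 1.

1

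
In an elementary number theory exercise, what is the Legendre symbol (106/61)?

1

(106/61)
  = (45/61)    [106 ≡ 45 mod 61]
  = (61/45)    [QR: 45 ≡ 1 mod 4, sign kept]
  = (16/45)    [61 ≡ 16 mod 45]
  = (1/45)    [45 ≡ 5 mod 8 ⇒ (2/45)^4 = +1]
  = 1    [(1/45) = 1]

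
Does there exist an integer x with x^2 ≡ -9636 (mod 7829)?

yes

(-9636/7829)
  = (6022/7829)    [-9636 ≡ 6022 mod 7829]
  = -(3011/7829)    [7829 ≡ 5 mod 8 ⇒ (2/7829) = -1]
  = -(7829/3011)    [QR: 7829 ≡ 1 mod 4, sign kept]
  = -(1807/3011)    [7829 ≡ 1807 mod 3011]
  = (3011/1807)    [QR: both ≡ 3 mod 4, sign flips]
  = (1204/1807)    [3011 ≡ 1204 mod 1807]
  = (301/1807)    [1807 ≡ 7 mod 8 ⇒ (2/1807)^2 = +1]
  = (1807/301)    [QR: 301 ≡ 1 mod 4, sign kept]
  = (1/301)    [1807 ≡ 1 mod 301]
  = 1    [(1/301) = 1]
(-9636/7829) = 1, and 7829 is prime, so -9636 is a quadratic residue mod 7829.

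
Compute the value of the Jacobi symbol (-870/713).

-1

Pull out -1: (-870/713) = (-1/713)·(870/713). Since 713 ≡ 1 (mod 4), (-1/713) = +1. Now have (870/713).
Reduce the numerator: 870 ≡ 157 (mod 713), so (870/713) = (157/713).
157 ≡ 1 (mod 4), so quadratic reciprocity gives (157/713) = (713/157). Reduce: 713 ≡ 85 (mod 157). Now have (85/157).
85 ≡ 1 (mod 4), so quadratic reciprocity gives (85/157) = (157/85). Reduce: 157 ≡ 72 (mod 85). Now have (72/85).
Factor out 2: 72 = 2^3·9. Since 85 ≡ 5 (mod 8), (2/85) = -1, and (2/85)^3 = -1. Now have -(9/85).
9 ≡ 1 (mod 4), so quadratic reciprocity gives (9/85) = (85/9). Reduce: 85 ≡ 4 (mod 9). Now have -(4/9).
Factor out 2: 4 = 2^2. Since 9 ≡ 1 (mod 8), (2/9) = +1, and (2/9)^2 = +1. Now have -(1/9).
(1/9) = 1. Collecting the sign factors: -1.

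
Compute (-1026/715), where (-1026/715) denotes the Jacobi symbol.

-1

(-1026/715)
  = (404/715)    [-1026 ≡ 404 mod 715]
  = (101/715)    [715 ≡ 3 mod 8 ⇒ (2/715)^2 = +1]
  = (715/101)    [QR: 101 ≡ 1 mod 4, sign kept]
  = (8/101)    [715 ≡ 8 mod 101]
  = -(1/101)    [101 ≡ 5 mod 8 ⇒ (2/101)^3 = -1]
  = -1    [(1/101) = 1]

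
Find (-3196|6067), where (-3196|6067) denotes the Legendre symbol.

Reduce the numerator: -3196 ≡ 2871 (mod 6067), so (-3196|6067) = (2871|6067).
Both 2871 ≡ 3 and 6067 ≡ 3 (mod 4), so reciprocity gives (2871|6067) = -(6067|2871). Reduce: 6067 ≡ 325 (mod 2871). Now have -(325|2871).
325 ≡ 1 (mod 4), so quadratic reciprocity gives (325|2871) = (2871|325). Reduce: 2871 ≡ 271 (mod 325). Now have -(271|325).
325 ≡ 1 (mod 4), so quadratic reciprocity gives (271|325) = (325|271). Reduce: 325 ≡ 54 (mod 271). Now have -(54|271).
Factor out 2: 54 = 2·27. Since 271 ≡ 7 (mod 8), (2|271) = +1. Now have -(27|271).
Both 27 ≡ 3 and 271 ≡ 3 (mod 4), so reciprocity gives (27|271) = -(271|27). Reduce: 271 ≡ 1 (mod 27). Now have (1|27).
(1|27) = 1. Collecting the sign factors: 1.

1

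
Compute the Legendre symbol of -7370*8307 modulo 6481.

1

By multiplicativity, (-7370·8307/6481) = (-7370/6481)·(8307/6481).
First factor (-7370/6481):
(-7370/6481)
  = (5592/6481)    [-7370 ≡ 5592 mod 6481]
  = (699/6481)    [6481 ≡ 1 mod 8 ⇒ (2/6481)^3 = +1]
  = (6481/699)    [QR: 6481 ≡ 1 mod 4, sign kept]
  = (190/699)    [6481 ≡ 190 mod 699]
  = -(95/699)    [699 ≡ 3 mod 8 ⇒ (2/699) = -1]
  = (699/95)    [QR: both ≡ 3 mod 4, sign flips]
  = (34/95)    [699 ≡ 34 mod 95]
  = (17/95)    [95 ≡ 7 mod 8 ⇒ (2/95) = +1]
  = (95/17)    [QR: 17 ≡ 1 mod 4, sign kept]
  = (10/17)    [95 ≡ 10 mod 17]
  = (5/17)    [17 ≡ 1 mod 8 ⇒ (2/17) = +1]
  = (17/5)    [QR: 5 ≡ 1 mod 4, sign kept]
  = (2/5)    [17 ≡ 2 mod 5]
  = -(1/5)    [5 ≡ 5 mod 8 ⇒ (2/5) = -1]
  = -1    [(1/5) = 1]
Second factor (8307/6481):
(8307/6481)
  = (1826/6481)    [8307 ≡ 1826 mod 6481]
  = (913/6481)    [6481 ≡ 1 mod 8 ⇒ (2/6481) = +1]
  = (6481/913)    [QR: 913 ≡ 1 mod 4, sign kept]
  = (90/913)    [6481 ≡ 90 mod 913]
  = (45/913)    [913 ≡ 1 mod 8 ⇒ (2/913) = +1]
  = (913/45)    [QR: 45 ≡ 1 mod 4, sign kept]
  = (13/45)    [913 ≡ 13 mod 45]
  = (45/13)    [QR: 13 ≡ 1 mod 4, sign kept]
  = (6/13)    [45 ≡ 6 mod 13]
  = -(3/13)    [13 ≡ 5 mod 8 ⇒ (2/13) = -1]
  = -(13/3)    [QR: 13 ≡ 1 mod 4, sign kept]
  = -(1/3)    [13 ≡ 1 mod 3]
  = -1    [(1/3) = 1]
Product: (-1)·(-1) = 1.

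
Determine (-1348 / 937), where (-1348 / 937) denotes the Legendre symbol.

Reduce the numerator: -1348 ≡ 526 (mod 937), so (-1348 / 937) = (526 / 937).
Factor out 2: 526 = 2·263. Since 937 ≡ 1 (mod 8), (2 / 937) = +1. Now have (263 / 937).
937 ≡ 1 (mod 4), so quadratic reciprocity gives (263 / 937) = (937 / 263). Reduce: 937 ≡ 148 (mod 263). Now have (148 / 263).
Factor out 2: 148 = 2^2·37. Since 263 ≡ 7 (mod 8), (2 / 263) = +1, and (2 / 263)^2 = +1. Now have (37 / 263).
37 ≡ 1 (mod 4), so quadratic reciprocity gives (37 / 263) = (263 / 37). Reduce: 263 ≡ 4 (mod 37). Now have (4 / 37).
Factor out 2: 4 = 2^2. Since 37 ≡ 5 (mod 8), (2 / 37) = -1, and (2 / 37)^2 = +1. Now have (1 / 37).
(1 / 37) = 1. Collecting the sign factors: 1.

1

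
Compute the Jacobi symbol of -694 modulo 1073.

Pull out -1: (-694/1073) = (-1/1073)·(694/1073). Since 1073 ≡ 1 (mod 4), (-1/1073) = +1. Now have (694/1073).
Factor out 2: 694 = 2·347. Since 1073 ≡ 1 (mod 8), (2/1073) = +1. Now have (347/1073).
1073 ≡ 1 (mod 4), so quadratic reciprocity gives (347/1073) = (1073/347). Reduce: 1073 ≡ 32 (mod 347). Now have (32/347).
Factor out 2: 32 = 2^5. Since 347 ≡ 3 (mod 8), (2/347) = -1, and (2/347)^5 = -1. Now have -(1/347).
(1/347) = 1. Collecting the sign factors: -1.

-1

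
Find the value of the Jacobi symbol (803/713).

-1

(803/713)
  = (90/713)    [803 ≡ 90 mod 713]
  = (45/713)    [713 ≡ 1 mod 8 ⇒ (2/713) = +1]
  = (713/45)    [QR: 45 ≡ 1 mod 4, sign kept]
  = (38/45)    [713 ≡ 38 mod 45]
  = -(19/45)    [45 ≡ 5 mod 8 ⇒ (2/45) = -1]
  = -(45/19)    [QR: 45 ≡ 1 mod 4, sign kept]
  = -(7/19)    [45 ≡ 7 mod 19]
  = (19/7)    [QR: both ≡ 3 mod 4, sign flips]
  = (5/7)    [19 ≡ 5 mod 7]
  = (7/5)    [QR: 5 ≡ 1 mod 4, sign kept]
  = (2/5)    [7 ≡ 2 mod 5]
  = -(1/5)    [5 ≡ 5 mod 8 ⇒ (2/5) = -1]
  = -1    [(1/5) = 1]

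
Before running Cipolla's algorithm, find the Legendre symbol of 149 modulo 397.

-1

149 ≡ 1 (mod 4), so quadratic reciprocity gives (149 / 397) = (397 / 149). Reduce: 397 ≡ 99 (mod 149). Now have (99 / 149).
149 ≡ 1 (mod 4), so quadratic reciprocity gives (99 / 149) = (149 / 99). Reduce: 149 ≡ 50 (mod 99). Now have (50 / 99).
Factor out 2: 50 = 2·25. Since 99 ≡ 3 (mod 8), (2 / 99) = -1. Now have -(25 / 99).
25 ≡ 1 (mod 4), so quadratic reciprocity gives (25 / 99) = (99 / 25). Reduce: 99 ≡ 24 (mod 25). Now have -(24 / 25).
Factor out 2: 24 = 2^3·3. Since 25 ≡ 1 (mod 8), (2 / 25) = +1, and (2 / 25)^3 = +1. Now have -(3 / 25).
25 ≡ 1 (mod 4), so quadratic reciprocity gives (3 / 25) = (25 / 3). Reduce: 25 ≡ 1 (mod 3). Now have -(1 / 3).
(1 / 3) = 1. Collecting the sign factors: -1.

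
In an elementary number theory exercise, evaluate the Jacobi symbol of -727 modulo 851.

-1

(-727 / 851)
  = (124 / 851)    [-727 ≡ 124 mod 851]
  = (31 / 851)    [851 ≡ 3 mod 8 ⇒ (2 / 851)^2 = +1]
  = -(851 / 31)    [QR: both ≡ 3 mod 4, sign flips]
  = -(14 / 31)    [851 ≡ 14 mod 31]
  = -(7 / 31)    [31 ≡ 7 mod 8 ⇒ (2 / 31) = +1]
  = (31 / 7)    [QR: both ≡ 3 mod 4, sign flips]
  = (3 / 7)    [31 ≡ 3 mod 7]
  = -(7 / 3)    [QR: both ≡ 3 mod 4, sign flips]
  = -(1 / 3)    [7 ≡ 1 mod 3]
  = -1    [(1 / 3) = 1]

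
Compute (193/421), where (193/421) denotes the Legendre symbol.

-1

193 ≡ 1 (mod 4), so quadratic reciprocity gives (193/421) = (421/193). Reduce: 421 ≡ 35 (mod 193). Now have (35/193).
193 ≡ 1 (mod 4), so quadratic reciprocity gives (35/193) = (193/35). Reduce: 193 ≡ 18 (mod 35). Now have (18/35).
Factor out 2: 18 = 2·9. Since 35 ≡ 3 (mod 8), (2/35) = -1. Now have -(9/35).
9 ≡ 1 (mod 4), so quadratic reciprocity gives (9/35) = (35/9). Reduce: 35 ≡ 8 (mod 9). Now have -(8/9).
Factor out 2: 8 = 2^3. Since 9 ≡ 1 (mod 8), (2/9) = +1, and (2/9)^3 = +1. Now have -(1/9).
(1/9) = 1. Collecting the sign factors: -1.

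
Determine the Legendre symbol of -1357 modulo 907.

Pull out -1: (-1357/907) = (-1/907)·(1357/907). Since 907 ≡ 3 (mod 4), (-1/907) = -1. Now have -(1357/907).
Reduce the numerator: 1357 ≡ 450 (mod 907), so (1357/907) = (450/907).
Factor out 2: 450 = 2·225. Since 907 ≡ 3 (mod 8), (2/907) = -1. Now have (225/907).
225 ≡ 1 (mod 4), so quadratic reciprocity gives (225/907) = (907/225). Reduce: 907 ≡ 7 (mod 225). Now have (7/225).
225 ≡ 1 (mod 4), so quadratic reciprocity gives (7/225) = (225/7). Reduce: 225 ≡ 1 (mod 7). Now have (1/7).
(1/7) = 1. Collecting the sign factors: 1.

1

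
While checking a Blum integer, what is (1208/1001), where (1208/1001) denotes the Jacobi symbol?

1

(1208/1001)
  = (207/1001)    [1208 ≡ 207 mod 1001]
  = (1001/207)    [QR: 1001 ≡ 1 mod 4, sign kept]
  = (173/207)    [1001 ≡ 173 mod 207]
  = (207/173)    [QR: 173 ≡ 1 mod 4, sign kept]
  = (34/173)    [207 ≡ 34 mod 173]
  = -(17/173)    [173 ≡ 5 mod 8 ⇒ (2/173) = -1]
  = -(173/17)    [QR: 17 ≡ 1 mod 4, sign kept]
  = -(3/17)    [173 ≡ 3 mod 17]
  = -(17/3)    [QR: 17 ≡ 1 mod 4, sign kept]
  = -(2/3)    [17 ≡ 2 mod 3]
  = (1/3)    [3 ≡ 3 mod 8 ⇒ (2/3) = -1]
  = 1    [(1/3) = 1]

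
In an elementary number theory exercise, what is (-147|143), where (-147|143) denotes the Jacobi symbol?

-1

(-147|143)
  = -(147|143)    [143 ≡ 3 mod 4 ⇒ (-1|143) = -1]
  = -(4|143)    [147 ≡ 4 mod 143]
  = -(1|143)    [143 ≡ 7 mod 8 ⇒ (2|143)^2 = +1]
  = -1    [(1|143) = 1]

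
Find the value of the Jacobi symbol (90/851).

Factor out 2: 90 = 2·45. Since 851 ≡ 3 (mod 8), (2/851) = -1. Now have -(45/851).
45 ≡ 1 (mod 4), so quadratic reciprocity gives (45/851) = (851/45). Reduce: 851 ≡ 41 (mod 45). Now have -(41/45).
41 ≡ 1 (mod 4), so quadratic reciprocity gives (41/45) = (45/41). Reduce: 45 ≡ 4 (mod 41). Now have -(4/41).
Factor out 2: 4 = 2^2. Since 41 ≡ 1 (mod 8), (2/41) = +1, and (2/41)^2 = +1. Now have -(1/41).
(1/41) = 1. Collecting the sign factors: -1.

-1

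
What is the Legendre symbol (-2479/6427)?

(-2479/6427)
  = (3948/6427)    [-2479 ≡ 3948 mod 6427]
  = (987/6427)    [6427 ≡ 3 mod 8 ⇒ (2/6427)^2 = +1]
  = -(6427/987)    [QR: both ≡ 3 mod 4, sign flips]
  = -(505/987)    [6427 ≡ 505 mod 987]
  = -(987/505)    [QR: 505 ≡ 1 mod 4, sign kept]
  = -(482/505)    [987 ≡ 482 mod 505]
  = -(241/505)    [505 ≡ 1 mod 8 ⇒ (2/505) = +1]
  = -(505/241)    [QR: 241 ≡ 1 mod 4, sign kept]
  = -(23/241)    [505 ≡ 23 mod 241]
  = -(241/23)    [QR: 241 ≡ 1 mod 4, sign kept]
  = -(11/23)    [241 ≡ 11 mod 23]
  = (23/11)    [QR: both ≡ 3 mod 4, sign flips]
  = (1/11)    [23 ≡ 1 mod 11]
  = 1    [(1/11) = 1]

1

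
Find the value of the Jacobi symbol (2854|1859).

(2854|1859)
  = (995|1859)    [2854 ≡ 995 mod 1859]
  = -(1859|995)    [QR: both ≡ 3 mod 4, sign flips]
  = -(864|995)    [1859 ≡ 864 mod 995]
  = (27|995)    [995 ≡ 3 mod 8 ⇒ (2|995)^5 = -1]
  = -(995|27)    [QR: both ≡ 3 mod 4, sign flips]
  = -(23|27)    [995 ≡ 23 mod 27]
  = (27|23)    [QR: both ≡ 3 mod 4, sign flips]
  = (4|23)    [27 ≡ 4 mod 23]
  = (1|23)    [23 ≡ 7 mod 8 ⇒ (2|23)^2 = +1]
  = 1    [(1|23) = 1]

1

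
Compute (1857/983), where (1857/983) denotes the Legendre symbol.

Reduce the numerator: 1857 ≡ 874 (mod 983), so (1857/983) = (874/983).
Factor out 2: 874 = 2·437. Since 983 ≡ 7 (mod 8), (2/983) = +1. Now have (437/983).
437 ≡ 1 (mod 4), so quadratic reciprocity gives (437/983) = (983/437). Reduce: 983 ≡ 109 (mod 437). Now have (109/437).
109 ≡ 1 (mod 4), so quadratic reciprocity gives (109/437) = (437/109). Reduce: 437 ≡ 1 (mod 109). Now have (1/109).
(1/109) = 1. Collecting the sign factors: 1.

1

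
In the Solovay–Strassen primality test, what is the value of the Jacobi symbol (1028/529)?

Reduce the numerator: 1028 ≡ 499 (mod 529), so (1028/529) = (499/529).
529 ≡ 1 (mod 4), so quadratic reciprocity gives (499/529) = (529/499). Reduce: 529 ≡ 30 (mod 499). Now have (30/499).
Factor out 2: 30 = 2·15. Since 499 ≡ 3 (mod 8), (2/499) = -1. Now have -(15/499).
Both 15 ≡ 3 and 499 ≡ 3 (mod 4), so reciprocity gives (15/499) = -(499/15). Reduce: 499 ≡ 4 (mod 15). Now have (4/15).
Factor out 2: 4 = 2^2. Since 15 ≡ 7 (mod 8), (2/15) = +1, and (2/15)^2 = +1. Now have (1/15).
(1/15) = 1. Collecting the sign factors: 1.

1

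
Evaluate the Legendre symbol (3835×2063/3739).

1

By multiplicativity, (3835·2063/3739) = (3835/3739)·(2063/3739).
First factor (3835/3739):
(3835/3739)
  = (96/3739)    [3835 ≡ 96 mod 3739]
  = -(3/3739)    [3739 ≡ 3 mod 8 ⇒ (2/3739)^5 = -1]
  = (3739/3)    [QR: both ≡ 3 mod 4, sign flips]
  = (1/3)    [3739 ≡ 1 mod 3]
  = 1    [(1/3) = 1]
Second factor (2063/3739):
(2063/3739)
  = -(3739/2063)    [QR: both ≡ 3 mod 4, sign flips]
  = -(1676/2063)    [3739 ≡ 1676 mod 2063]
  = -(419/2063)    [2063 ≡ 7 mod 8 ⇒ (2/2063)^2 = +1]
  = (2063/419)    [QR: both ≡ 3 mod 4, sign flips]
  = (387/419)    [2063 ≡ 387 mod 419]
  = -(419/387)    [QR: both ≡ 3 mod 4, sign flips]
  = -(32/387)    [419 ≡ 32 mod 387]
  = (1/387)    [387 ≡ 3 mod 8 ⇒ (2/387)^5 = -1]
  = 1    [(1/387) = 1]
Product: (1)·(1) = 1.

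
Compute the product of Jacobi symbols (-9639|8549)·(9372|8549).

By multiplicativity, (-9639·9372|8549) = (-9639|8549)·(9372|8549).
First factor (-9639|8549):
(-9639|8549)
  = (7459|8549)    [-9639 ≡ 7459 mod 8549]
  = (8549|7459)    [QR: 8549 ≡ 1 mod 4, sign kept]
  = (1090|7459)    [8549 ≡ 1090 mod 7459]
  = -(545|7459)    [7459 ≡ 3 mod 8 ⇒ (2|7459) = -1]
  = -(7459|545)    [QR: 545 ≡ 1 mod 4, sign kept]
  = -(374|545)    [7459 ≡ 374 mod 545]
  = -(187|545)    [545 ≡ 1 mod 8 ⇒ (2|545) = +1]
  = -(545|187)    [QR: 545 ≡ 1 mod 4, sign kept]
  = -(171|187)    [545 ≡ 171 mod 187]
  = (187|171)    [QR: both ≡ 3 mod 4, sign flips]
  = (16|171)    [187 ≡ 16 mod 171]
  = (1|171)    [171 ≡ 3 mod 8 ⇒ (2|171)^4 = +1]
  = 1    [(1|171) = 1]
Second factor (9372|8549):
(9372|8549)
  = (823|8549)    [9372 ≡ 823 mod 8549]
  = (8549|823)    [QR: 8549 ≡ 1 mod 4, sign kept]
  = (319|823)    [8549 ≡ 319 mod 823]
  = -(823|319)    [QR: both ≡ 3 mod 4, sign flips]
  = -(185|319)    [823 ≡ 185 mod 319]
  = -(319|185)    [QR: 185 ≡ 1 mod 4, sign kept]
  = -(134|185)    [319 ≡ 134 mod 185]
  = -(67|185)    [185 ≡ 1 mod 8 ⇒ (2|185) = +1]
  = -(185|67)    [QR: 185 ≡ 1 mod 4, sign kept]
  = -(51|67)    [185 ≡ 51 mod 67]
  = (67|51)    [QR: both ≡ 3 mod 4, sign flips]
  = (16|51)    [67 ≡ 16 mod 51]
  = (1|51)    [51 ≡ 3 mod 8 ⇒ (2|51)^4 = +1]
  = 1    [(1|51) = 1]
Product: (1)·(1) = 1.

1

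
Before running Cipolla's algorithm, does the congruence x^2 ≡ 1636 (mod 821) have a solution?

yes

Reduce the numerator: 1636 ≡ 815 (mod 821), so (1636/821) = (815/821).
821 ≡ 1 (mod 4), so quadratic reciprocity gives (815/821) = (821/815). Reduce: 821 ≡ 6 (mod 815). Now have (6/815).
Factor out 2: 6 = 2·3. Since 815 ≡ 7 (mod 8), (2/815) = +1. Now have (3/815).
Both 3 ≡ 3 and 815 ≡ 3 (mod 4), so reciprocity gives (3/815) = -(815/3). Reduce: 815 ≡ 2 (mod 3). Now have -(2/3).
Factor out 2: 2 = 2. Since 3 ≡ 3 (mod 8), (2/3) = -1. Now have (1/3).
(1/3) = 1. Collecting the sign factors: 1.
(1636/821) = 1, and 821 is prime, so 1636 is a quadratic residue mod 821.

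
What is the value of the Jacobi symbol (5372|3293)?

1

(5372|3293)
  = (2079|3293)    [5372 ≡ 2079 mod 3293]
  = (3293|2079)    [QR: 3293 ≡ 1 mod 4, sign kept]
  = (1214|2079)    [3293 ≡ 1214 mod 2079]
  = (607|2079)    [2079 ≡ 7 mod 8 ⇒ (2|2079) = +1]
  = -(2079|607)    [QR: both ≡ 3 mod 4, sign flips]
  = -(258|607)    [2079 ≡ 258 mod 607]
  = -(129|607)    [607 ≡ 7 mod 8 ⇒ (2|607) = +1]
  = -(607|129)    [QR: 129 ≡ 1 mod 4, sign kept]
  = -(91|129)    [607 ≡ 91 mod 129]
  = -(129|91)    [QR: 129 ≡ 1 mod 4, sign kept]
  = -(38|91)    [129 ≡ 38 mod 91]
  = (19|91)    [91 ≡ 3 mod 8 ⇒ (2|91) = -1]
  = -(91|19)    [QR: both ≡ 3 mod 4, sign flips]
  = -(15|19)    [91 ≡ 15 mod 19]
  = (19|15)    [QR: both ≡ 3 mod 4, sign flips]
  = (4|15)    [19 ≡ 4 mod 15]
  = (1|15)    [15 ≡ 7 mod 8 ⇒ (2|15)^2 = +1]
  = 1    [(1|15) = 1]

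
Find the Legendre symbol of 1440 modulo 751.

1

(1440 / 751)
  = (689 / 751)    [1440 ≡ 689 mod 751]
  = (751 / 689)    [QR: 689 ≡ 1 mod 4, sign kept]
  = (62 / 689)    [751 ≡ 62 mod 689]
  = (31 / 689)    [689 ≡ 1 mod 8 ⇒ (2 / 689) = +1]
  = (689 / 31)    [QR: 689 ≡ 1 mod 4, sign kept]
  = (7 / 31)    [689 ≡ 7 mod 31]
  = -(31 / 7)    [QR: both ≡ 3 mod 4, sign flips]
  = -(3 / 7)    [31 ≡ 3 mod 7]
  = (7 / 3)    [QR: both ≡ 3 mod 4, sign flips]
  = (1 / 3)    [7 ≡ 1 mod 3]
  = 1    [(1 / 3) = 1]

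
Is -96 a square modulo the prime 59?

yes

Reduce the numerator: -96 ≡ 22 (mod 59), so (-96/59) = (22/59).
Factor out 2: 22 = 2·11. Since 59 ≡ 3 (mod 8), (2/59) = -1. Now have -(11/59).
Both 11 ≡ 3 and 59 ≡ 3 (mod 4), so reciprocity gives (11/59) = -(59/11). Reduce: 59 ≡ 4 (mod 11). Now have (4/11).
Factor out 2: 4 = 2^2. Since 11 ≡ 3 (mod 8), (2/11) = -1, and (2/11)^2 = +1. Now have (1/11).
(1/11) = 1. Collecting the sign factors: 1.
The Legendre symbol is 1, so x^2 ≡ -96 (mod 59) has solution.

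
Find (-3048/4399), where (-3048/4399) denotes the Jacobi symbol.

-1

(-3048/4399)
  = -(3048/4399)    [4399 ≡ 3 mod 4 ⇒ (-1/4399) = -1]
  = -(381/4399)    [4399 ≡ 7 mod 8 ⇒ (2/4399)^3 = +1]
  = -(4399/381)    [QR: 381 ≡ 1 mod 4, sign kept]
  = -(208/381)    [4399 ≡ 208 mod 381]
  = -(13/381)    [381 ≡ 5 mod 8 ⇒ (2/381)^4 = +1]
  = -(381/13)    [QR: 13 ≡ 1 mod 4, sign kept]
  = -(4/13)    [381 ≡ 4 mod 13]
  = -(1/13)    [13 ≡ 5 mod 8 ⇒ (2/13)^2 = +1]
  = -1    [(1/13) = 1]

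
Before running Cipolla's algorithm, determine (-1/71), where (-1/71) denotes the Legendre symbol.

-1

(-1/71)
  = -(1/71)    [71 ≡ 3 mod 4 ⇒ (-1/71) = -1]
  = -1    [(1/71) = 1]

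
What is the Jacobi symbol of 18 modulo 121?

(18/121)
  = (9/121)    [121 ≡ 1 mod 8 ⇒ (2/121) = +1]
  = (121/9)    [QR: 9 ≡ 1 mod 4, sign kept]
  = (4/9)    [121 ≡ 4 mod 9]
  = (1/9)    [9 ≡ 1 mod 8 ⇒ (2/9)^2 = +1]
  = 1    [(1/9) = 1]

1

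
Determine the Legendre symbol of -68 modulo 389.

1

Pull out -1: (-68/389) = (-1/389)·(68/389). Since 389 ≡ 1 (mod 4), (-1/389) = +1. Now have (68/389).
Factor out 2: 68 = 2^2·17. Since 389 ≡ 5 (mod 8), (2/389) = -1, and (2/389)^2 = +1. Now have (17/389).
17 ≡ 1 (mod 4), so quadratic reciprocity gives (17/389) = (389/17). Reduce: 389 ≡ 15 (mod 17). Now have (15/17).
17 ≡ 1 (mod 4), so quadratic reciprocity gives (15/17) = (17/15). Reduce: 17 ≡ 2 (mod 15). Now have (2/15).
Factor out 2: 2 = 2. Since 15 ≡ 7 (mod 8), (2/15) = +1. Now have (1/15).
(1/15) = 1. Collecting the sign factors: 1.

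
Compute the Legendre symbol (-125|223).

Reduce the numerator: -125 ≡ 98 (mod 223), so (-125|223) = (98|223).
Factor out 2: 98 = 2·49. Since 223 ≡ 7 (mod 8), (2|223) = +1. Now have (49|223).
49 ≡ 1 (mod 4), so quadratic reciprocity gives (49|223) = (223|49). Reduce: 223 ≡ 27 (mod 49). Now have (27|49).
49 ≡ 1 (mod 4), so quadratic reciprocity gives (27|49) = (49|27). Reduce: 49 ≡ 22 (mod 27). Now have (22|27).
Factor out 2: 22 = 2·11. Since 27 ≡ 3 (mod 8), (2|27) = -1. Now have -(11|27).
Both 11 ≡ 3 and 27 ≡ 3 (mod 4), so reciprocity gives (11|27) = -(27|11). Reduce: 27 ≡ 5 (mod 11). Now have (5|11).
5 ≡ 1 (mod 4), so quadratic reciprocity gives (5|11) = (11|5). Reduce: 11 ≡ 1 (mod 5). Now have (1|5).
(1|5) = 1. Collecting the sign factors: 1.

1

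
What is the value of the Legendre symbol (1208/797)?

Reduce the numerator: 1208 ≡ 411 (mod 797), so (1208/797) = (411/797).
797 ≡ 1 (mod 4), so quadratic reciprocity gives (411/797) = (797/411). Reduce: 797 ≡ 386 (mod 411). Now have (386/411).
Factor out 2: 386 = 2·193. Since 411 ≡ 3 (mod 8), (2/411) = -1. Now have -(193/411).
193 ≡ 1 (mod 4), so quadratic reciprocity gives (193/411) = (411/193). Reduce: 411 ≡ 25 (mod 193). Now have -(25/193).
25 ≡ 1 (mod 4), so quadratic reciprocity gives (25/193) = (193/25). Reduce: 193 ≡ 18 (mod 25). Now have -(18/25).
Factor out 2: 18 = 2·9. Since 25 ≡ 1 (mod 8), (2/25) = +1. Now have -(9/25).
9 ≡ 1 (mod 4), so quadratic reciprocity gives (9/25) = (25/9). Reduce: 25 ≡ 7 (mod 9). Now have -(7/9).
9 ≡ 1 (mod 4), so quadratic reciprocity gives (7/9) = (9/7). Reduce: 9 ≡ 2 (mod 7). Now have -(2/7).
Factor out 2: 2 = 2. Since 7 ≡ 7 (mod 8), (2/7) = +1. Now have -(1/7).
(1/7) = 1. Collecting the sign factors: -1.

-1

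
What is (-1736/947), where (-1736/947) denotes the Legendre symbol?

Reduce the numerator: -1736 ≡ 158 (mod 947), so (-1736/947) = (158/947).
Factor out 2: 158 = 2·79. Since 947 ≡ 3 (mod 8), (2/947) = -1. Now have -(79/947).
Both 79 ≡ 3 and 947 ≡ 3 (mod 4), so reciprocity gives (79/947) = -(947/79). Reduce: 947 ≡ 78 (mod 79). Now have (78/79).
Factor out 2: 78 = 2·39. Since 79 ≡ 7 (mod 8), (2/79) = +1. Now have (39/79).
Both 39 ≡ 3 and 79 ≡ 3 (mod 4), so reciprocity gives (39/79) = -(79/39). Reduce: 79 ≡ 1 (mod 39). Now have -(1/39).
(1/39) = 1. Collecting the sign factors: -1.

-1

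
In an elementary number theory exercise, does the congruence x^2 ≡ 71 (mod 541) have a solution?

541 ≡ 1 (mod 4), so quadratic reciprocity gives (71/541) = (541/71). Reduce: 541 ≡ 44 (mod 71). Now have (44/71).
Factor out 2: 44 = 2^2·11. Since 71 ≡ 7 (mod 8), (2/71) = +1, and (2/71)^2 = +1. Now have (11/71).
Both 11 ≡ 3 and 71 ≡ 3 (mod 4), so reciprocity gives (11/71) = -(71/11). Reduce: 71 ≡ 5 (mod 11). Now have -(5/11).
5 ≡ 1 (mod 4), so quadratic reciprocity gives (5/11) = (11/5). Reduce: 11 ≡ 1 (mod 5). Now have -(1/5).
(1/5) = 1. Collecting the sign factors: -1.
(71/541) = -1, and 541 is prime, so 71 is not a quadratic residue mod 541.

no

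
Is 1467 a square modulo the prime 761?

no

(1467/761)
  = (706/761)    [1467 ≡ 706 mod 761]
  = (353/761)    [761 ≡ 1 mod 8 ⇒ (2/761) = +1]
  = (761/353)    [QR: 353 ≡ 1 mod 4, sign kept]
  = (55/353)    [761 ≡ 55 mod 353]
  = (353/55)    [QR: 353 ≡ 1 mod 4, sign kept]
  = (23/55)    [353 ≡ 23 mod 55]
  = -(55/23)    [QR: both ≡ 3 mod 4, sign flips]
  = -(9/23)    [55 ≡ 9 mod 23]
  = -(23/9)    [QR: 9 ≡ 1 mod 4, sign kept]
  = -(5/9)    [23 ≡ 5 mod 9]
  = -(9/5)    [QR: 5 ≡ 1 mod 4, sign kept]
  = -(4/5)    [9 ≡ 4 mod 5]
  = -(1/5)    [5 ≡ 5 mod 8 ⇒ (2/5)^2 = +1]
  = -1    [(1/5) = 1]
(1467/761) = -1, and 761 is prime, so 1467 is not a quadratic residue mod 761.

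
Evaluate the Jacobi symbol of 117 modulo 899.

-1

(117/899)
  = (899/117)    [QR: 117 ≡ 1 mod 4, sign kept]
  = (80/117)    [899 ≡ 80 mod 117]
  = (5/117)    [117 ≡ 5 mod 8 ⇒ (2/117)^4 = +1]
  = (117/5)    [QR: 5 ≡ 1 mod 4, sign kept]
  = (2/5)    [117 ≡ 2 mod 5]
  = -(1/5)    [5 ≡ 5 mod 8 ⇒ (2/5) = -1]
  = -1    [(1/5) = 1]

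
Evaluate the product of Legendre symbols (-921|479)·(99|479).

By multiplicativity, (-921·99|479) = (-921|479)·(99|479).
First factor (-921|479):
(-921|479)
  = (37|479)    [-921 ≡ 37 mod 479]
  = (479|37)    [QR: 37 ≡ 1 mod 4, sign kept]
  = (35|37)    [479 ≡ 35 mod 37]
  = (37|35)    [QR: 37 ≡ 1 mod 4, sign kept]
  = (2|35)    [37 ≡ 2 mod 35]
  = -(1|35)    [35 ≡ 3 mod 8 ⇒ (2|35) = -1]
  = -1    [(1|35) = 1]
Second factor (99|479):
(99|479)
  = -(479|99)    [QR: both ≡ 3 mod 4, sign flips]
  = -(83|99)    [479 ≡ 83 mod 99]
  = (99|83)    [QR: both ≡ 3 mod 4, sign flips]
  = (16|83)    [99 ≡ 16 mod 83]
  = (1|83)    [83 ≡ 3 mod 8 ⇒ (2|83)^4 = +1]
  = 1    [(1|83) = 1]
Product: (-1)·(1) = -1.

-1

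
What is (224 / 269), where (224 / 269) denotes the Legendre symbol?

Factor out 2: 224 = 2^5·7. Since 269 ≡ 5 (mod 8), (2 / 269) = -1, and (2 / 269)^5 = -1. Now have -(7 / 269).
269 ≡ 1 (mod 4), so quadratic reciprocity gives (7 / 269) = (269 / 7). Reduce: 269 ≡ 3 (mod 7). Now have -(3 / 7).
Both 3 ≡ 3 and 7 ≡ 3 (mod 4), so reciprocity gives (3 / 7) = -(7 / 3). Reduce: 7 ≡ 1 (mod 3). Now have (1 / 3).
(1 / 3) = 1. Collecting the sign factors: 1.

1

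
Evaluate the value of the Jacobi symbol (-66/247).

Pull out -1: (-66/247) = (-1/247)·(66/247). Since 247 ≡ 3 (mod 4), (-1/247) = -1. Now have -(66/247).
Factor out 2: 66 = 2·33. Since 247 ≡ 7 (mod 8), (2/247) = +1. Now have -(33/247).
33 ≡ 1 (mod 4), so quadratic reciprocity gives (33/247) = (247/33). Reduce: 247 ≡ 16 (mod 33). Now have -(16/33).
Factor out 2: 16 = 2^4. Since 33 ≡ 1 (mod 8), (2/33) = +1, and (2/33)^4 = +1. Now have -(1/33).
(1/33) = 1. Collecting the sign factors: -1.

-1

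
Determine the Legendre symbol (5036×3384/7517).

By multiplicativity, (5036·3384/7517) = (5036/7517)·(3384/7517).
First factor (5036/7517):
(5036/7517)
  = (1259/7517)    [7517 ≡ 5 mod 8 ⇒ (2/7517)^2 = +1]
  = (7517/1259)    [QR: 7517 ≡ 1 mod 4, sign kept]
  = (1222/1259)    [7517 ≡ 1222 mod 1259]
  = -(611/1259)    [1259 ≡ 3 mod 8 ⇒ (2/1259) = -1]
  = (1259/611)    [QR: both ≡ 3 mod 4, sign flips]
  = (37/611)    [1259 ≡ 37 mod 611]
  = (611/37)    [QR: 37 ≡ 1 mod 4, sign kept]
  = (19/37)    [611 ≡ 19 mod 37]
  = (37/19)    [QR: 37 ≡ 1 mod 4, sign kept]
  = (18/19)    [37 ≡ 18 mod 19]
  = -(9/19)    [19 ≡ 3 mod 8 ⇒ (2/19) = -1]
  = -(19/9)    [QR: 9 ≡ 1 mod 4, sign kept]
  = -(1/9)    [19 ≡ 1 mod 9]
  = -1    [(1/9) = 1]
Second factor (3384/7517):
(3384/7517)
  = -(423/7517)    [7517 ≡ 5 mod 8 ⇒ (2/7517)^3 = -1]
  = -(7517/423)    [QR: 7517 ≡ 1 mod 4, sign kept]
  = -(326/423)    [7517 ≡ 326 mod 423]
  = -(163/423)    [423 ≡ 7 mod 8 ⇒ (2/423) = +1]
  = (423/163)    [QR: both ≡ 3 mod 4, sign flips]
  = (97/163)    [423 ≡ 97 mod 163]
  = (163/97)    [QR: 97 ≡ 1 mod 4, sign kept]
  = (66/97)    [163 ≡ 66 mod 97]
  = (33/97)    [97 ≡ 1 mod 8 ⇒ (2/97) = +1]
  = (97/33)    [QR: 33 ≡ 1 mod 4, sign kept]
  = (31/33)    [97 ≡ 31 mod 33]
  = (33/31)    [QR: 33 ≡ 1 mod 4, sign kept]
  = (2/31)    [33 ≡ 2 mod 31]
  = (1/31)    [31 ≡ 7 mod 8 ⇒ (2/31) = +1]
  = 1    [(1/31) = 1]
Product: (-1)·(1) = -1.

-1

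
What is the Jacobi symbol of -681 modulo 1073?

1

Reduce the numerator: -681 ≡ 392 (mod 1073), so (-681 / 1073) = (392 / 1073).
Factor out 2: 392 = 2^3·49. Since 1073 ≡ 1 (mod 8), (2 / 1073) = +1, and (2 / 1073)^3 = +1. Now have (49 / 1073).
49 ≡ 1 (mod 4), so quadratic reciprocity gives (49 / 1073) = (1073 / 49). Reduce: 1073 ≡ 44 (mod 49). Now have (44 / 49).
Factor out 2: 44 = 2^2·11. Since 49 ≡ 1 (mod 8), (2 / 49) = +1, and (2 / 49)^2 = +1. Now have (11 / 49).
49 ≡ 1 (mod 4), so quadratic reciprocity gives (11 / 49) = (49 / 11). Reduce: 49 ≡ 5 (mod 11). Now have (5 / 11).
5 ≡ 1 (mod 4), so quadratic reciprocity gives (5 / 11) = (11 / 5). Reduce: 11 ≡ 1 (mod 5). Now have (1 / 5).
(1 / 5) = 1. Collecting the sign factors: 1.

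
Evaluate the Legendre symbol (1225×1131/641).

1

By multiplicativity, (1225·1131/641) = (1225/641)·(1131/641).
First factor (1225/641):
(1225/641)
  = (584/641)    [1225 ≡ 584 mod 641]
  = (73/641)    [641 ≡ 1 mod 8 ⇒ (2/641)^3 = +1]
  = (641/73)    [QR: 73 ≡ 1 mod 4, sign kept]
  = (57/73)    [641 ≡ 57 mod 73]
  = (73/57)    [QR: 57 ≡ 1 mod 4, sign kept]
  = (16/57)    [73 ≡ 16 mod 57]
  = (1/57)    [57 ≡ 1 mod 8 ⇒ (2/57)^4 = +1]
  = 1    [(1/57) = 1]
Second factor (1131/641):
(1131/641)
  = (490/641)    [1131 ≡ 490 mod 641]
  = (245/641)    [641 ≡ 1 mod 8 ⇒ (2/641) = +1]
  = (641/245)    [QR: 245 ≡ 1 mod 4, sign kept]
  = (151/245)    [641 ≡ 151 mod 245]
  = (245/151)    [QR: 245 ≡ 1 mod 4, sign kept]
  = (94/151)    [245 ≡ 94 mod 151]
  = (47/151)    [151 ≡ 7 mod 8 ⇒ (2/151) = +1]
  = -(151/47)    [QR: both ≡ 3 mod 4, sign flips]
  = -(10/47)    [151 ≡ 10 mod 47]
  = -(5/47)    [47 ≡ 7 mod 8 ⇒ (2/47) = +1]
  = -(47/5)    [QR: 5 ≡ 1 mod 4, sign kept]
  = -(2/5)    [47 ≡ 2 mod 5]
  = (1/5)    [5 ≡ 5 mod 8 ⇒ (2/5) = -1]
  = 1    [(1/5) = 1]
Product: (1)·(1) = 1.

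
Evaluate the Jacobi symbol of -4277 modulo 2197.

0

(-4277 / 2197)
  = (4277 / 2197)    [2197 ≡ 1 mod 4 ⇒ (-1 / 2197) = +1]
  = (2080 / 2197)    [4277 ≡ 2080 mod 2197]
  = -(65 / 2197)    [2197 ≡ 5 mod 8 ⇒ (2 / 2197)^5 = -1]
  = -(2197 / 65)    [QR: 65 ≡ 1 mod 4, sign kept]
  = -(52 / 65)    [2197 ≡ 52 mod 65]
  = -(13 / 65)    [65 ≡ 1 mod 8 ⇒ (2 / 65)^2 = +1]
  = -(65 / 13)    [QR: 13 ≡ 1 mod 4, sign kept]
  = -(0 / 13)    [65 ≡ 0 mod 13]
  = 0    [numerator 0, gcd > 1]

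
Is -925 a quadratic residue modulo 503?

Pull out -1: (-925/503) = (-1/503)·(925/503). Since 503 ≡ 3 (mod 4), (-1/503) = -1. Now have -(925/503).
Reduce the numerator: 925 ≡ 422 (mod 503), so (925/503) = (422/503).
Factor out 2: 422 = 2·211. Since 503 ≡ 7 (mod 8), (2/503) = +1. Now have -(211/503).
Both 211 ≡ 3 and 503 ≡ 3 (mod 4), so reciprocity gives (211/503) = -(503/211). Reduce: 503 ≡ 81 (mod 211). Now have (81/211).
81 ≡ 1 (mod 4), so quadratic reciprocity gives (81/211) = (211/81). Reduce: 211 ≡ 49 (mod 81). Now have (49/81).
49 ≡ 1 (mod 4), so quadratic reciprocity gives (49/81) = (81/49). Reduce: 81 ≡ 32 (mod 49). Now have (32/49).
Factor out 2: 32 = 2^5. Since 49 ≡ 1 (mod 8), (2/49) = +1, and (2/49)^5 = +1. Now have (1/49).
(1/49) = 1. Collecting the sign factors: 1.
The Legendre symbol is 1, so x^2 ≡ -925 (mod 503) has solution.

yes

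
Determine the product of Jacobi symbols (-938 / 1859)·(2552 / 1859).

By multiplicativity, (-938·2552 / 1859) = (-938 / 1859)·(2552 / 1859).
First factor (-938 / 1859):
(-938 / 1859)
  = (921 / 1859)    [-938 ≡ 921 mod 1859]
  = (1859 / 921)    [QR: 921 ≡ 1 mod 4, sign kept]
  = (17 / 921)    [1859 ≡ 17 mod 921]
  = (921 / 17)    [QR: 17 ≡ 1 mod 4, sign kept]
  = (3 / 17)    [921 ≡ 3 mod 17]
  = (17 / 3)    [QR: 17 ≡ 1 mod 4, sign kept]
  = (2 / 3)    [17 ≡ 2 mod 3]
  = -(1 / 3)    [3 ≡ 3 mod 8 ⇒ (2 / 3) = -1]
  = -1    [(1 / 3) = 1]
Second factor (2552 / 1859):
(2552 / 1859)
  = (693 / 1859)    [2552 ≡ 693 mod 1859]
  = (1859 / 693)    [QR: 693 ≡ 1 mod 4, sign kept]
  = (473 / 693)    [1859 ≡ 473 mod 693]
  = (693 / 473)    [QR: 473 ≡ 1 mod 4, sign kept]
  = (220 / 473)    [693 ≡ 220 mod 473]
  = (55 / 473)    [473 ≡ 1 mod 8 ⇒ (2 / 473)^2 = +1]
  = (473 / 55)    [QR: 473 ≡ 1 mod 4, sign kept]
  = (33 / 55)    [473 ≡ 33 mod 55]
  = (55 / 33)    [QR: 33 ≡ 1 mod 4, sign kept]
  = (22 / 33)    [55 ≡ 22 mod 33]
  = (11 / 33)    [33 ≡ 1 mod 8 ⇒ (2 / 33) = +1]
  = (33 / 11)    [QR: 33 ≡ 1 mod 4, sign kept]
  = (0 / 11)    [33 ≡ 0 mod 11]
  = 0    [numerator 0, gcd > 1]
Product: (-1)·(0) = 0.

0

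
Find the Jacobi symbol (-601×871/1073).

1

By multiplicativity, (-601·871/1073) = (-601/1073)·(871/1073).
First factor (-601/1073):
Reduce the numerator: -601 ≡ 472 (mod 1073), so (-601/1073) = (472/1073).
Factor out 2: 472 = 2^3·59. Since 1073 ≡ 1 (mod 8), (2/1073) = +1, and (2/1073)^3 = +1. Now have (59/1073).
1073 ≡ 1 (mod 4), so quadratic reciprocity gives (59/1073) = (1073/59). Reduce: 1073 ≡ 11 (mod 59). Now have (11/59).
Both 11 ≡ 3 and 59 ≡ 3 (mod 4), so reciprocity gives (11/59) = -(59/11). Reduce: 59 ≡ 4 (mod 11). Now have -(4/11).
Factor out 2: 4 = 2^2. Since 11 ≡ 3 (mod 8), (2/11) = -1, and (2/11)^2 = +1. Now have -(1/11).
(1/11) = 1. Collecting the sign factors: -1.
Second factor (871/1073):
1073 ≡ 1 (mod 4), so quadratic reciprocity gives (871/1073) = (1073/871). Reduce: 1073 ≡ 202 (mod 871). Now have (202/871).
Factor out 2: 202 = 2·101. Since 871 ≡ 7 (mod 8), (2/871) = +1. Now have (101/871).
101 ≡ 1 (mod 4), so quadratic reciprocity gives (101/871) = (871/101). Reduce: 871 ≡ 63 (mod 101). Now have (63/101).
101 ≡ 1 (mod 4), so quadratic reciprocity gives (63/101) = (101/63). Reduce: 101 ≡ 38 (mod 63). Now have (38/63).
Factor out 2: 38 = 2·19. Since 63 ≡ 7 (mod 8), (2/63) = +1. Now have (19/63).
Both 19 ≡ 3 and 63 ≡ 3 (mod 4), so reciprocity gives (19/63) = -(63/19). Reduce: 63 ≡ 6 (mod 19). Now have -(6/19).
Factor out 2: 6 = 2·3. Since 19 ≡ 3 (mod 8), (2/19) = -1. Now have (3/19).
Both 3 ≡ 3 and 19 ≡ 3 (mod 4), so reciprocity gives (3/19) = -(19/3). Reduce: 19 ≡ 1 (mod 3). Now have -(1/3).
(1/3) = 1. Collecting the sign factors: -1.
Product: (-1)·(-1) = 1.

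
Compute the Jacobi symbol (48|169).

(48|169)
  = (3|169)    [169 ≡ 1 mod 8 ⇒ (2|169)^4 = +1]
  = (169|3)    [QR: 169 ≡ 1 mod 4, sign kept]
  = (1|3)    [169 ≡ 1 mod 3]
  = 1    [(1|3) = 1]

1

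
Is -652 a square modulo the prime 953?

Pull out -1: (-652|953) = (-1|953)·(652|953). Since 953 ≡ 1 (mod 4), (-1|953) = +1. Now have (652|953).
Factor out 2: 652 = 2^2·163. Since 953 ≡ 1 (mod 8), (2|953) = +1, and (2|953)^2 = +1. Now have (163|953).
953 ≡ 1 (mod 4), so quadratic reciprocity gives (163|953) = (953|163). Reduce: 953 ≡ 138 (mod 163). Now have (138|163).
Factor out 2: 138 = 2·69. Since 163 ≡ 3 (mod 8), (2|163) = -1. Now have -(69|163).
69 ≡ 1 (mod 4), so quadratic reciprocity gives (69|163) = (163|69). Reduce: 163 ≡ 25 (mod 69). Now have -(25|69).
25 ≡ 1 (mod 4), so quadratic reciprocity gives (25|69) = (69|25). Reduce: 69 ≡ 19 (mod 25). Now have -(19|25).
25 ≡ 1 (mod 4), so quadratic reciprocity gives (19|25) = (25|19). Reduce: 25 ≡ 6 (mod 19). Now have -(6|19).
Factor out 2: 6 = 2·3. Since 19 ≡ 3 (mod 8), (2|19) = -1. Now have (3|19).
Both 3 ≡ 3 and 19 ≡ 3 (mod 4), so reciprocity gives (3|19) = -(19|3). Reduce: 19 ≡ 1 (mod 3). Now have -(1|3).
(1|3) = 1. Collecting the sign factors: -1.
The Legendre symbol is -1, so x^2 ≡ -652 (mod 953) has no solution.

no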